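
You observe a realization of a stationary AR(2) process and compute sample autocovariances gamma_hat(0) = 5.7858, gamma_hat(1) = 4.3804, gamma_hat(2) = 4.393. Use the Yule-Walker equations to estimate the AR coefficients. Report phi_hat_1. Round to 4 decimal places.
\hat\phi_{1} = 0.4270

The Yule-Walker equations for an AR(p) process read, in matrix form,
  Gamma_p phi = r_p,   with   (Gamma_p)_{ij} = gamma(|i - j|),
                       (r_p)_i = gamma(i),   i,j = 1..p.
Substitute the sample gammas (Toeplitz matrix and right-hand side of size 2):
  Gamma_p = [[5.7858, 4.3804], [4.3804, 5.7858]]
  r_p     = [4.3804, 4.393]
Written out:
  5.7858 phi_1 + 4.3804 phi_2 = 4.3804
  4.3804 phi_1 + 5.7858 phi_2 = 4.393
Solve by Cramer's rule:
  det = gamma(0)^2 - gamma(1)^2 = (5.7858)^2 - (4.3804)^2 = 33.47548164 - 19.18790416 = 14.28757748
  phi_hat_1 = [gamma(1) gamma(0) - gamma(1) gamma(2)] / det = [(4.3804)(5.7858) - (4.3804)(4.393)] / 14.28757748 = 6.10102112 / 14.28757748 = 0.427
  phi_hat_2 = [gamma(0) gamma(2) - gamma(1)^2] / det = [(5.7858)(4.393) - (4.3804)^2] / 14.28757748 = 6.22911524 / 14.28757748 = 0.436
So phi_hat = [0.4270, 0.4360].
Therefore phi_hat_1 = 0.4270.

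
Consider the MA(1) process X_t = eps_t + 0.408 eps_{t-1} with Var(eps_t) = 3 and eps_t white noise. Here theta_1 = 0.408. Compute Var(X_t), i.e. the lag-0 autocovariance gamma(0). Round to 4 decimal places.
\gamma(0) = 3.4994

For an MA(q) process X_t = eps_t + sum_i theta_i eps_{t-i} with
Var(eps_t) = sigma^2, the variance is
  gamma(0) = sigma^2 * (1 + sum_i theta_i^2).
  sum_i theta_i^2 = (0.408)^2 = 0.166464.
  gamma(0) = 3 * (1 + 0.166464) = 3 * 1.166464 = 3.499392, which rounds to 3.4994.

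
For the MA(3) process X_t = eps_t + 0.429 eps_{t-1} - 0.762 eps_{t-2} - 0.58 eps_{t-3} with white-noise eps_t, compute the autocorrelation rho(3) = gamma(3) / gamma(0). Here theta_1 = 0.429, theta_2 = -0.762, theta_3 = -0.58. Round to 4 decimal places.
\rho(3) = -0.2760

For an MA(q) process with theta_0 = 1, the autocovariance is
  gamma(k) = sigma^2 * sum_{i=0..q-k} theta_i * theta_{i+k},
and rho(k) = gamma(k) / gamma(0). Sigma^2 cancels.
  numerator   = (1)*(-0.58) = -0.58.
  denominator = (1)^2 + (0.429)^2 + (-0.762)^2 + (-0.58)^2 = 2.101085.
  rho(3) = -0.58 / 2.101085 = -0.2760.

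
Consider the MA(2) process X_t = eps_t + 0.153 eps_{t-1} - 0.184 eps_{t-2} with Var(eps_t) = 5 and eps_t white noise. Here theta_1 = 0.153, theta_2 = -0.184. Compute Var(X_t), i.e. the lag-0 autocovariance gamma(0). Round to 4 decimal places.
\gamma(0) = 5.2863

For an MA(q) process X_t = eps_t + sum_i theta_i eps_{t-i} with
Var(eps_t) = sigma^2, the variance is
  gamma(0) = sigma^2 * (1 + sum_i theta_i^2).
  sum_i theta_i^2 = (0.153)^2 + (-0.184)^2 = 0.023409 + 0.033856 = 0.057265.
  gamma(0) = 5 * (1 + 0.057265) = 5 * 1.057265 = 5.286325, which rounds to 5.2863.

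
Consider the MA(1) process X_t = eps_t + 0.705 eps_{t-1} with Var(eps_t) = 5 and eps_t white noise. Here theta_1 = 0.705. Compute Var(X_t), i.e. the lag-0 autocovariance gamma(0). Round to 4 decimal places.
\gamma(0) = 7.4851

For an MA(q) process X_t = eps_t + sum_i theta_i eps_{t-i} with
Var(eps_t) = sigma^2, the variance is
  gamma(0) = sigma^2 * (1 + sum_i theta_i^2).
  sum_i theta_i^2 = (0.705)^2 = 0.497025.
  gamma(0) = 5 * (1 + 0.497025) = 5 * 1.497025 = 7.485125, which rounds to 7.4851.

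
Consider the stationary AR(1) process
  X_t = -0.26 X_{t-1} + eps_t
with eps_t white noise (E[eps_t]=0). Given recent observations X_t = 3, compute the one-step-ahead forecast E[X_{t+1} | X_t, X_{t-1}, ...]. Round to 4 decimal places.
E[X_{t+1} \mid \mathcal F_t] = -0.7800

For an AR(p) model X_t = c + sum_i phi_i X_{t-i} + eps_t, the
one-step-ahead conditional mean is
  E[X_{t+1} | X_t, ...] = c + sum_i phi_i X_{t+1-i}.
Substitute known values:
  E[X_{t+1} | ...] = (-0.26) * (3)
                   = -0.7800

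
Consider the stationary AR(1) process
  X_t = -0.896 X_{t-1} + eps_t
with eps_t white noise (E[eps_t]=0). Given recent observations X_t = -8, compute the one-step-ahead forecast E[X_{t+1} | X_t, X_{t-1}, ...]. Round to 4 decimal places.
E[X_{t+1} \mid \mathcal F_t] = 7.1680

For an AR(p) model X_t = c + sum_i phi_i X_{t-i} + eps_t, the
one-step-ahead conditional mean is
  E[X_{t+1} | X_t, ...] = c + sum_i phi_i X_{t+1-i}.
Substitute known values:
  E[X_{t+1} | ...] = (-0.896) * (-8)
                   = 7.1680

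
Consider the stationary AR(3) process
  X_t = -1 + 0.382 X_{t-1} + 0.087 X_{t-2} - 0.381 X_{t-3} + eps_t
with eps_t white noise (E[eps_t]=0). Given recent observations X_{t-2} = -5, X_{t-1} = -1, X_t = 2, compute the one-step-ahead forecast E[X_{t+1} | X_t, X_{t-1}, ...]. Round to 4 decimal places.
E[X_{t+1} \mid \mathcal F_t] = 1.5820

For an AR(p) model X_t = c + sum_i phi_i X_{t-i} + eps_t, the
one-step-ahead conditional mean is
  E[X_{t+1} | X_t, ...] = c + sum_i phi_i X_{t+1-i}.
Substitute known values:
  E[X_{t+1} | ...] = -1 + (0.382) * (2) + (0.087) * (-1) + (-0.381) * (-5)
                   = 1.5820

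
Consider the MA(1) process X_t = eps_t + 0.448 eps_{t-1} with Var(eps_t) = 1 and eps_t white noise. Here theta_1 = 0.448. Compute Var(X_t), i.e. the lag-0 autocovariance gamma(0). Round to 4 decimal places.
\gamma(0) = 1.2007

For an MA(q) process X_t = eps_t + sum_i theta_i eps_{t-i} with
Var(eps_t) = sigma^2, the variance is
  gamma(0) = sigma^2 * (1 + sum_i theta_i^2).
  sum_i theta_i^2 = (0.448)^2 = 0.200704.
  gamma(0) = 1 * (1 + 0.200704) = 1 * 1.200704 = 1.200704, which rounds to 1.2007.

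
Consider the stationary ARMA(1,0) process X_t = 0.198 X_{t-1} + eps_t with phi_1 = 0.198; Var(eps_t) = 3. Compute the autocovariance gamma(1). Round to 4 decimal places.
\gamma(1) = 0.6182

Multiply the model equation by X_{t-k} and take expectations. With theta_0 = psi_0 = 1 and psi_j the MA(infinity) weights, this gives
  gamma(k) - sum_i phi_i gamma(k-i) = c_k,
  c_k = sigma^2 * sum_{j=k..q} theta_j psi_{j-k}   (c_k = 0 for k > q),
using gamma(-m) = gamma(m).
Pure AR (q = 0): c_0 = sigma^2 = 3, c_k = 0 for k >= 1.
Equations for k = 0 and k = 1 (AR order 1):
  gamma(0) = phi_1 gamma(1) + c_0
  gamma(1) = phi_1 gamma(0) + c_1
Substituting the second into the first: gamma(0) (1 - phi_1^2) = c_0 + phi_1 c_1, so
  gamma(0) = c_0 / (1 - phi_1^2) = 3 / (1 - (0.198)^2) = 3 / 0.960796 = 3.122411.
  gamma(1) = phi_1 gamma(0) = (0.198)(3.122411) = 0.618237.
Therefore gamma(1) = 0.6182 (to 4 decimal places).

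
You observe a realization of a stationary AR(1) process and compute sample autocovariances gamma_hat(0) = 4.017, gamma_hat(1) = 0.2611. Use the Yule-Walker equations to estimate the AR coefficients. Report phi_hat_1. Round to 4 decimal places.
\hat\phi_{1} = 0.0650

The Yule-Walker equations for an AR(p) process read, in matrix form,
  Gamma_p phi = r_p,   with   (Gamma_p)_{ij} = gamma(|i - j|),
                       (r_p)_i = gamma(i),   i,j = 1..p.
Substitute the sample gammas (Toeplitz matrix and right-hand side of size 1):
  Gamma_p = [[4.017]]
  r_p     = [0.2611]
With p = 1 this is the single equation gamma(0) phi_1 = gamma(1):
  phi_hat_1 = gamma(1) / gamma(0) = 0.2611 / 4.017 = 0.0650.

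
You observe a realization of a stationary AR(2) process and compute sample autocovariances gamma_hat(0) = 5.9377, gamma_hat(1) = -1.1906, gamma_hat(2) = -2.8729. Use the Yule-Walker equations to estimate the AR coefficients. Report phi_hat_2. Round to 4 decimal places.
\hat\phi_{2} = -0.5460

The Yule-Walker equations for an AR(p) process read, in matrix form,
  Gamma_p phi = r_p,   with   (Gamma_p)_{ij} = gamma(|i - j|),
                       (r_p)_i = gamma(i),   i,j = 1..p.
Substitute the sample gammas (Toeplitz matrix and right-hand side of size 2):
  Gamma_p = [[5.9377, -1.1906], [-1.1906, 5.9377]]
  r_p     = [-1.1906, -2.8729]
Written out:
  5.9377 phi_1 - 1.1906 phi_2 = -1.1906
  -1.1906 phi_1 + 5.9377 phi_2 = -2.8729
Solve by Cramer's rule:
  det = gamma(0)^2 - gamma(1)^2 = (5.9377)^2 - (-1.1906)^2 = 35.25628129 - 1.41752836 = 33.83875293
  phi_hat_1 = [gamma(1) gamma(0) - gamma(1) gamma(2)] / det = [(-1.1906)(5.9377) - (-1.1906)(-2.8729)] / 33.83875293 = -10.48990036 / 33.83875293 = -0.31
  phi_hat_2 = [gamma(0) gamma(2) - gamma(1)^2] / det = [(5.9377)(-2.8729) - (-1.1906)^2] / 33.83875293 = -18.47594669 / 33.83875293 = -0.546
So phi_hat = [-0.3100, -0.5460].
Therefore phi_hat_2 = -0.5460.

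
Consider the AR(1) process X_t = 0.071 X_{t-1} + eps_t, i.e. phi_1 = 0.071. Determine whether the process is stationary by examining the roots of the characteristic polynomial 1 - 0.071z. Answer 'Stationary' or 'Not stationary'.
\text{Stationary}

The AR(p) characteristic polynomial is P(z) = 1 - 0.071z.
Stationarity requires all roots to lie outside the unit circle, i.e. |z| > 1 for every root.
This is linear in z: 1 + (-0.071) z = 0  =>  z = -1/(-0.071) = 14.084507,  |z| = 14.084507.
Moduli of all roots: 14.0845.
All moduli strictly greater than 1? Yes.
Verdict: Stationary.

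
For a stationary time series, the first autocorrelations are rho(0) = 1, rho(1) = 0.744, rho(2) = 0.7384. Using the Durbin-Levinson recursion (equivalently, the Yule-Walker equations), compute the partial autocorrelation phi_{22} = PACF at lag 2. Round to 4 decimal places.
\phi_{22} = 0.4141

The PACF at lag k is phi_{kk}, the last component of the solution
to the Yule-Walker system G_k phi = r_k where
  (G_k)_{ij} = rho(|i - j|), (r_k)_i = rho(i), i,j = 1..k.
Equivalently, Durbin-Levinson gives phi_{kk} iteratively:
  phi_{11} = rho(1)
  phi_{kk} = [rho(k) - sum_{j=1..k-1} phi_{k-1,j} rho(k-j)]
            / [1 - sum_{j=1..k-1} phi_{k-1,j} rho(j)],
  phi_{k,j} = phi_{k-1,j} - phi_{kk} phi_{k-1,k-j},  j = 1..k-1.
Step k = 1:
  phi_11 = rho(1) = 0.744.
Step k = 2:
  phi_22 = [rho(2) - phi_11 rho(1)] / [1 - phi_11 rho(1)] = [0.7384 - (0.744)(0.744)] / [1 - (0.744)(0.744)]
         = 0.184864 / 0.446464 = 0.4141.
Therefore phi_{22} = 0.4141.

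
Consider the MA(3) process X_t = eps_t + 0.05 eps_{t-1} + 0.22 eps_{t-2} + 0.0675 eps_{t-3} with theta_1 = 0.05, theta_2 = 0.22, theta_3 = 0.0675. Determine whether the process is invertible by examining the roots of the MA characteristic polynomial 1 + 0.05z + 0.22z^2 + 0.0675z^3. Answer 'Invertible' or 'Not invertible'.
\text{Invertible}

The MA(q) characteristic polynomial is P(z) = 1 + 0.05z + 0.22z^2 + 0.0675z^3.
Invertibility requires all roots to lie outside the unit circle, i.e. |z| > 1 for every root.
Degree 3: look for a simple real root z0 first, then factor out (1 - z/z0) and solve the remaining quadratic.
Testing z0 = -4: P(-4) = 1 + (0.05)(-4) + (0.22)(-4)^2 + (0.0675)(-4)^3
  = 1 + (-0.2) + (3.52) + (-4.32) = 0.  So z_0 = -4 is a root, |z_0| = 4.
Divide out the factor (1 + 0.25 z) = (1 - z/z0) (since 1/z0 = -0.25):
  P(z) = (1 + 0.25 z)(1 + (-0.2) z + (0.27) z^2)
  [check: z-coef -0.2 - (-0.25) = 0.05; z^2-coef 0.27 - (-0.25)(-0.2) = 0.22; z^3-coef -(-0.25)(0.27) = 0.0675.]
Remaining roots from the quadratic factor 1 + (-0.2) z + (0.27) z^2:
  Set 1 + (-0.2) z + (0.27) z^2 = 0, i.e. a z^2 + b z + c = 0 with a = 0.27, b = -0.2, c = 1.
  Discriminant D = b^2 - 4ac = (-0.2)^2 - 4*(0.27)*1 = 0.04 - (1.08) = -1.04.
  D < 0, so the roots are the complex-conjugate pair z = (-b +/- i sqrt(-D)) / (2a) = 0.3704 +/- 1.8885i.
  For a conjugate pair |z|^2 = z * conj(z) = (product of roots) = c/a = 1/(0.27) = 3.703704, so |z| = sqrt(3.703704) = 1.9245 for both roots.
Moduli of all roots: 4.0000, 1.9245, 1.9245.
All moduli strictly greater than 1? Yes.
Verdict: Invertible.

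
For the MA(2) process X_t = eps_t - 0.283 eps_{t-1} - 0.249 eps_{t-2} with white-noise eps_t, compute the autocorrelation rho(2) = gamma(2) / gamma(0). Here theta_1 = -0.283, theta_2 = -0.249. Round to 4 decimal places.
\rho(2) = -0.2180

For an MA(q) process with theta_0 = 1, the autocovariance is
  gamma(k) = sigma^2 * sum_{i=0..q-k} theta_i * theta_{i+k},
and rho(k) = gamma(k) / gamma(0). Sigma^2 cancels.
  numerator   = (1)*(-0.249) = -0.249.
  denominator = (1)^2 + (-0.283)^2 + (-0.249)^2 = 1.14209.
  rho(2) = -0.249 / 1.14209 = -0.2180.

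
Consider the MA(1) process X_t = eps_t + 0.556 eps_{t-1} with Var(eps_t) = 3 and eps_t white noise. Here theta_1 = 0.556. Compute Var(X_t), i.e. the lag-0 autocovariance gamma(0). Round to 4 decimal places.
\gamma(0) = 3.9274

For an MA(q) process X_t = eps_t + sum_i theta_i eps_{t-i} with
Var(eps_t) = sigma^2, the variance is
  gamma(0) = sigma^2 * (1 + sum_i theta_i^2).
  sum_i theta_i^2 = (0.556)^2 = 0.309136.
  gamma(0) = 3 * (1 + 0.309136) = 3 * 1.309136 = 3.927408, which rounds to 3.9274.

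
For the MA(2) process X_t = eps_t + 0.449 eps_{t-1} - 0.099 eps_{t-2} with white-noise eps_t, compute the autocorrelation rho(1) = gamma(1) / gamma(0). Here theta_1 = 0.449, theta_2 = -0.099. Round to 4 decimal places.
\rho(1) = 0.3340

For an MA(q) process with theta_0 = 1, the autocovariance is
  gamma(k) = sigma^2 * sum_{i=0..q-k} theta_i * theta_{i+k},
and rho(k) = gamma(k) / gamma(0). Sigma^2 cancels.
  numerator   = (1)*(0.449) + (0.449)*(-0.099) = 0.404549.
  denominator = (1)^2 + (0.449)^2 + (-0.099)^2 = 1.211402.
  rho(1) = 0.404549 / 1.211402 = 0.3340.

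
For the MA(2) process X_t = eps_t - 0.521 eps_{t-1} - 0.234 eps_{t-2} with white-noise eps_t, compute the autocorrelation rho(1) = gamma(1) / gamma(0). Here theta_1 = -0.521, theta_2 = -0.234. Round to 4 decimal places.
\rho(1) = -0.3009

For an MA(q) process with theta_0 = 1, the autocovariance is
  gamma(k) = sigma^2 * sum_{i=0..q-k} theta_i * theta_{i+k},
and rho(k) = gamma(k) / gamma(0). Sigma^2 cancels.
  numerator   = (1)*(-0.521) + (-0.521)*(-0.234) = -0.399086.
  denominator = (1)^2 + (-0.521)^2 + (-0.234)^2 = 1.326197.
  rho(1) = -0.399086 / 1.326197 = -0.3009.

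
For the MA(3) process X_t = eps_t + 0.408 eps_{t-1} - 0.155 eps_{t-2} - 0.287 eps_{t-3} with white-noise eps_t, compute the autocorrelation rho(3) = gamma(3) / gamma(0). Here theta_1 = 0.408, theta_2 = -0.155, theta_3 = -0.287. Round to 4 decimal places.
\rho(3) = -0.2255

For an MA(q) process with theta_0 = 1, the autocovariance is
  gamma(k) = sigma^2 * sum_{i=0..q-k} theta_i * theta_{i+k},
and rho(k) = gamma(k) / gamma(0). Sigma^2 cancels.
  numerator   = (1)*(-0.287) = -0.287.
  denominator = (1)^2 + (0.408)^2 + (-0.155)^2 + (-0.287)^2 = 1.272858.
  rho(3) = -0.287 / 1.272858 = -0.2255.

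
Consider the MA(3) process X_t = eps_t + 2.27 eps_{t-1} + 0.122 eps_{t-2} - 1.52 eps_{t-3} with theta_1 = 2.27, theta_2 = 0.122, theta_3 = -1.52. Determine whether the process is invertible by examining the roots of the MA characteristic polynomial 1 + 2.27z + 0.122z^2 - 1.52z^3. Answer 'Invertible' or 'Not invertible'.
\text{Not invertible}

The MA(q) characteristic polynomial is P(z) = 1 + 2.27z + 0.122z^2 - 1.52z^3.
Invertibility requires all roots to lie outside the unit circle, i.e. |z| > 1 for every root.
Degree 3: look for a simple real root z0 first, then factor out (1 - z/z0) and solve the remaining quadratic.
Testing z0 = -0.625: P(-0.625) = 1 + (2.27)(-0.625) + (0.122)(-0.625)^2 + (-1.52)(-0.625)^3
  = 1 + (-1.41875) + (0.047656) + (0.371094) = 0.  So z_0 = -0.625 is a root, |z_0| = 0.625.
Divide out the factor (1 + 1.6 z) = (1 - z/z0) (since 1/z0 = -1.6):
  P(z) = (1 + 1.6 z)(1 + (0.67) z + (-0.95) z^2)
  [check: z-coef 0.67 - (-1.6) = 2.27; z^2-coef -0.95 - (-1.6)(0.67) = 0.122; z^3-coef -(-1.6)(-0.95) = -1.52.]
Remaining roots from the quadratic factor 1 + (0.67) z + (-0.95) z^2:
  Set 1 + (0.67) z + (-0.95) z^2 = 0, i.e. a z^2 + b z + c = 0 with a = -0.95, b = 0.67, c = 1.
  Discriminant D = b^2 - 4ac = (0.67)^2 - 4*(-0.95)*1 = 0.4489 - (-3.8) = 4.2489.
  D >= 0, so the roots are real: z = (-b +/- sqrt(D)) / (2a) = (-0.67 +/- 2.061286) / (-1.9).
    z_1 = (-0.67 + 2.061286) / (-1.9) = -0.7323,   |z_1| = 0.7323.
    z_2 = (-0.67 - 2.061286) / (-1.9) = 1.4375,   |z_2| = 1.4375.
Moduli of all roots: 0.6250, 0.7323, 1.4375.
All moduli strictly greater than 1? No.
Verdict: Not invertible.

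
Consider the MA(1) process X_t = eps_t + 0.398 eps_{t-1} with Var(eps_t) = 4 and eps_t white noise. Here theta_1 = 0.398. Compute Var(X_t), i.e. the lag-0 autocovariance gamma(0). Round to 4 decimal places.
\gamma(0) = 4.6336

For an MA(q) process X_t = eps_t + sum_i theta_i eps_{t-i} with
Var(eps_t) = sigma^2, the variance is
  gamma(0) = sigma^2 * (1 + sum_i theta_i^2).
  sum_i theta_i^2 = (0.398)^2 = 0.158404.
  gamma(0) = 4 * (1 + 0.158404) = 4 * 1.158404 = 4.633616, which rounds to 4.6336.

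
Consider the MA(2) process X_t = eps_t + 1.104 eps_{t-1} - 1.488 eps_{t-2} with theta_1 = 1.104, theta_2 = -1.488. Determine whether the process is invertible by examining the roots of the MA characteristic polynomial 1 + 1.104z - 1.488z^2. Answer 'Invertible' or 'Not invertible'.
\text{Not invertible}

The MA(q) characteristic polynomial is P(z) = 1 + 1.104z - 1.488z^2.
Invertibility requires all roots to lie outside the unit circle, i.e. |z| > 1 for every root.
Set 1 + (1.104) z + (-1.488) z^2 = 0, i.e. a z^2 + b z + c = 0 with a = -1.488, b = 1.104, c = 1.
Discriminant D = b^2 - 4ac = (1.104)^2 - 4*(-1.488)*1 = 1.218816 - (-5.952) = 7.170816.
D >= 0, so the roots are real: z = (-b +/- sqrt(D)) / (2a) = (-1.104 +/- 2.677838) / (-2.976).
  z_1 = (-1.104 + 2.677838) / (-2.976) = -0.5288,   |z_1| = 0.5288.
  z_2 = (-1.104 - 2.677838) / (-2.976) = 1.2708,   |z_2| = 1.2708.
Moduli of all roots: 0.5288, 1.2708.
All moduli strictly greater than 1? No.
Verdict: Not invertible.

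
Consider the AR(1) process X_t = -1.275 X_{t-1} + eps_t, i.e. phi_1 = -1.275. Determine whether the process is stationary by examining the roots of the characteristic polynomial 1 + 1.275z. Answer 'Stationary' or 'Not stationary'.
\text{Not stationary}

The AR(p) characteristic polynomial is P(z) = 1 + 1.275z.
Stationarity requires all roots to lie outside the unit circle, i.e. |z| > 1 for every root.
This is linear in z: 1 + (1.275) z = 0  =>  z = -1/(1.275) = -0.784314,  |z| = 0.784314.
Moduli of all roots: 0.7843.
All moduli strictly greater than 1? No.
Verdict: Not stationary.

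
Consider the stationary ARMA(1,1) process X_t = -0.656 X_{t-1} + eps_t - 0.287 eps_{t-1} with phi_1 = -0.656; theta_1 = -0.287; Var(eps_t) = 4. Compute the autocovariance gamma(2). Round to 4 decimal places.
\gamma(2) = 5.1615

Multiply the model equation by X_{t-k} and take expectations. With theta_0 = psi_0 = 1 and psi_j the MA(infinity) weights, this gives
  gamma(k) - sum_i phi_i gamma(k-i) = c_k,
  c_k = sigma^2 * sum_{j=k..q} theta_j psi_{j-k}   (c_k = 0 for k > q),
using gamma(-m) = gamma(m).
psi-weights needed (psi_j = theta_j + sum_i phi_i psi_{j-i}):
  psi_1 = theta_1 + phi_1 = -0.287 + (-0.656) = -0.943
Right-hand sides:
  c_0 = sigma^2 (1 + theta_1 psi_1) = 4 * (1 + (-0.287)(-0.943)) = 4 * 1.270641 = 5.082564
  c_1 = sigma^2 theta_1 = 4 * (-0.287) = -1.148
  c_2 = 0
Equations for k = 0 and k = 1 (AR order 1):
  gamma(0) = phi_1 gamma(1) + c_0
  gamma(1) = phi_1 gamma(0) + c_1
Substituting the second into the first: gamma(0) (1 - phi_1^2) = c_0 + phi_1 c_1, so
  gamma(0) = (c_0 + phi_1 c_1) / (1 - phi_1^2) = (5.082564 + (-0.656)(-1.148)) / (1 - (-0.656)^2) = 5.835652 / 0.569664 = 10.244025.
  gamma(1) = phi_1 gamma(0) + c_1 = (-0.656)(10.244025) + (-1.148) = -7.86808.
For k = 2 (> q): gamma(2) = phi_1 gamma(1) = (-0.656)(-7.86808) = 5.161461.
Therefore gamma(2) = 5.1615 (to 4 decimal places).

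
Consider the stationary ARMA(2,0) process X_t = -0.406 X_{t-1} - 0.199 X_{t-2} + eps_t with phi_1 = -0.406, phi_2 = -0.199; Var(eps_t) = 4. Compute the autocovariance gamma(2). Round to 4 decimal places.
\gamma(2) = -0.2894

Multiply the model equation by X_{t-k} and take expectations. With theta_0 = psi_0 = 1 and psi_j the MA(infinity) weights, this gives
  gamma(k) - sum_i phi_i gamma(k-i) = c_k,
  c_k = sigma^2 * sum_{j=k..q} theta_j psi_{j-k}   (c_k = 0 for k > q),
using gamma(-m) = gamma(m).
Pure AR (q = 0): c_0 = sigma^2 = 4, c_k = 0 for k >= 1.
Equations for k = 0, 1, 2 (AR order 2, c_2 = 0):
  (E0) gamma(0) = phi_1 gamma(1) + phi_2 gamma(2) + c_0
  (E1) gamma(1) = phi_1 gamma(0) + phi_2 gamma(1) + c_1
  (E2) gamma(2) = phi_1 gamma(1) + phi_2 gamma(0)
From (E1): gamma(1) = A gamma(0) + B with
  A = phi_1 / (1 - phi_2) = -0.406 / 1.199 = -0.338616,   B = c_1 / (1 - phi_2) = 0 / 1.199 = 0.
Insert (E2) into (E0): gamma(0) (1 - phi_2^2) = phi_1 (1 + phi_2) gamma(1) + c_0.
  phi_1 (1 + phi_2) = (-0.406)(0.801) = -0.325206,   1 - phi_2^2 = 0.960399.
Replace gamma(1) by A gamma(0) + B and collect gamma(0):
  gamma(0) [0.960399 - (-0.325206)(-0.338616)] = c_0 = 4
  gamma(0) * 0.850279 = 4
  gamma(0) = 4 / 0.850279 = 4.704337.
  gamma(1) = A gamma(0) = (-0.338616)(4.704337) = -1.592962.
  gamma(2) = phi_1 gamma(1) + phi_2 gamma(0) = (-0.406)(-1.592962) + (-0.199)(4.704337) = -0.289421.
Therefore gamma(2) = -0.2894 (to 4 decimal places).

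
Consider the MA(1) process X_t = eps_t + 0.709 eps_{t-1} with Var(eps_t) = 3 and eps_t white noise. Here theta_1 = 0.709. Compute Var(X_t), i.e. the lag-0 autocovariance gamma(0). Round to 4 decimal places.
\gamma(0) = 4.5080

For an MA(q) process X_t = eps_t + sum_i theta_i eps_{t-i} with
Var(eps_t) = sigma^2, the variance is
  gamma(0) = sigma^2 * (1 + sum_i theta_i^2).
  sum_i theta_i^2 = (0.709)^2 = 0.502681.
  gamma(0) = 3 * (1 + 0.502681) = 3 * 1.502681 = 4.508043, which rounds to 4.5080.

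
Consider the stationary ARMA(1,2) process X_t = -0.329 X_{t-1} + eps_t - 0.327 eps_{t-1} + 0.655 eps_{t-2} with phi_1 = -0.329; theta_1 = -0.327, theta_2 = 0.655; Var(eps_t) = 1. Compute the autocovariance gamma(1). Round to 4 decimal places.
\gamma(1) = -1.5070

Multiply the model equation by X_{t-k} and take expectations. With theta_0 = psi_0 = 1 and psi_j the MA(infinity) weights, this gives
  gamma(k) - sum_i phi_i gamma(k-i) = c_k,
  c_k = sigma^2 * sum_{j=k..q} theta_j psi_{j-k}   (c_k = 0 for k > q),
using gamma(-m) = gamma(m).
psi-weights needed (psi_j = theta_j + sum_i phi_i psi_{j-i}):
  psi_1 = theta_1 + phi_1 = -0.327 + (-0.329) = -0.656
  psi_2 = theta_2 + phi_1 psi_1 = 0.655 + (-0.329)(-0.656) = 0.870824
Right-hand sides:
  c_0 = sigma^2 (1 + theta_1 psi_1 + theta_2 psi_2) = 1 * (1 + (-0.327)(-0.656) + (0.655)(0.870824)) = 1 * 1.784902 = 1.784902
  c_1 = sigma^2 (theta_1 + theta_2 psi_1) = 1 * (-0.327 + (0.655)(-0.656)) = -0.75668
  c_2 = sigma^2 theta_2 = 1 * (0.655) = 0.655
Equations for k = 0 and k = 1 (AR order 1):
  gamma(0) = phi_1 gamma(1) + c_0
  gamma(1) = phi_1 gamma(0) + c_1
Substituting the second into the first: gamma(0) (1 - phi_1^2) = c_0 + phi_1 c_1, so
  gamma(0) = (c_0 + phi_1 c_1) / (1 - phi_1^2) = (1.784902 + (-0.329)(-0.75668)) / (1 - (-0.329)^2) = 2.033849 / 0.891759 = 2.280716.
  gamma(1) = phi_1 gamma(0) + c_1 = (-0.329)(2.280716) + (-0.75668) = -1.507036.
Therefore gamma(1) = -1.5070 (to 4 decimal places).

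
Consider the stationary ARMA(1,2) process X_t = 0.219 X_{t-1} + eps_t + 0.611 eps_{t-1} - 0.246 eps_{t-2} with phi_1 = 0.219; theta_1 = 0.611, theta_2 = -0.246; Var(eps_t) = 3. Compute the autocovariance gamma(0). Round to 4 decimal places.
\gamma(0) = 5.0797

Multiply the model equation by X_{t-k} and take expectations. With theta_0 = psi_0 = 1 and psi_j the MA(infinity) weights, this gives
  gamma(k) - sum_i phi_i gamma(k-i) = c_k,
  c_k = sigma^2 * sum_{j=k..q} theta_j psi_{j-k}   (c_k = 0 for k > q),
using gamma(-m) = gamma(m).
psi-weights needed (psi_j = theta_j + sum_i phi_i psi_{j-i}):
  psi_1 = theta_1 + phi_1 = 0.611 + (0.219) = 0.83
  psi_2 = theta_2 + phi_1 psi_1 = -0.246 + (0.219)(0.83) = -0.06423
Right-hand sides:
  c_0 = sigma^2 (1 + theta_1 psi_1 + theta_2 psi_2) = 3 * (1 + (0.611)(0.83) + (-0.246)(-0.06423)) = 3 * 1.522931 = 4.568792
  c_1 = sigma^2 (theta_1 + theta_2 psi_1) = 3 * (0.611 + (-0.246)(0.83)) = 1.22046
  c_2 = sigma^2 theta_2 = 3 * (-0.246) = -0.738
Equations for k = 0 and k = 1 (AR order 1):
  gamma(0) = phi_1 gamma(1) + c_0
  gamma(1) = phi_1 gamma(0) + c_1
Substituting the second into the first: gamma(0) (1 - phi_1^2) = c_0 + phi_1 c_1, so
  gamma(0) = (c_0 + phi_1 c_1) / (1 - phi_1^2) = (4.568792 + (0.219)(1.22046)) / (1 - (0.219)^2) = 4.836072 / 0.952039 = 5.0797.
Therefore gamma(0) = 5.0797 (to 4 decimal places).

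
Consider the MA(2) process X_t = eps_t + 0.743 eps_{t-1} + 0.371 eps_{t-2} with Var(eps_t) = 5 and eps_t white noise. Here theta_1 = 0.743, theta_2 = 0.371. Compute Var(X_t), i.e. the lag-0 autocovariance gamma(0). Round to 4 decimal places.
\gamma(0) = 8.4485

For an MA(q) process X_t = eps_t + sum_i theta_i eps_{t-i} with
Var(eps_t) = sigma^2, the variance is
  gamma(0) = sigma^2 * (1 + sum_i theta_i^2).
  sum_i theta_i^2 = (0.743)^2 + (0.371)^2 = 0.552049 + 0.137641 = 0.68969.
  gamma(0) = 5 * (1 + 0.68969) = 5 * 1.68969 = 8.44845, which rounds to 8.4485.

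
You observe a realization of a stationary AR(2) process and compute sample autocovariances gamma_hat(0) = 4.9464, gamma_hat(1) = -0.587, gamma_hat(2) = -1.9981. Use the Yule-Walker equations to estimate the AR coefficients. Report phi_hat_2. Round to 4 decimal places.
\hat\phi_{2} = -0.4240

The Yule-Walker equations for an AR(p) process read, in matrix form,
  Gamma_p phi = r_p,   with   (Gamma_p)_{ij} = gamma(|i - j|),
                       (r_p)_i = gamma(i),   i,j = 1..p.
Substitute the sample gammas (Toeplitz matrix and right-hand side of size 2):
  Gamma_p = [[4.9464, -0.587], [-0.587, 4.9464]]
  r_p     = [-0.587, -1.9981]
Written out:
  4.9464 phi_1 - 0.587 phi_2 = -0.587
  -0.587 phi_1 + 4.9464 phi_2 = -1.9981
Solve by Cramer's rule:
  det = gamma(0)^2 - gamma(1)^2 = (4.9464)^2 - (-0.587)^2 = 24.46687296 - 0.344569 = 24.12230396
  phi_hat_1 = [gamma(1) gamma(0) - gamma(1) gamma(2)] / det = [(-0.587)(4.9464) - (-0.587)(-1.9981)] / 24.12230396 = -4.0764215 / 24.12230396 = -0.169
  phi_hat_2 = [gamma(0) gamma(2) - gamma(1)^2] / det = [(4.9464)(-1.9981) - (-0.587)^2] / 24.12230396 = -10.22797084 / 24.12230396 = -0.424
So phi_hat = [-0.1690, -0.4240].
Therefore phi_hat_2 = -0.4240.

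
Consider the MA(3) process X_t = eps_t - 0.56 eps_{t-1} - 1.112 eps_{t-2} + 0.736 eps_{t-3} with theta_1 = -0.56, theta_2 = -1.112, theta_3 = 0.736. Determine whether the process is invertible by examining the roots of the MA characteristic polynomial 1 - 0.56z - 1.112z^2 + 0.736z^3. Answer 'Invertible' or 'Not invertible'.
\text{Not invertible}

The MA(q) characteristic polynomial is P(z) = 1 - 0.56z - 1.112z^2 + 0.736z^3.
Invertibility requires all roots to lie outside the unit circle, i.e. |z| > 1 for every root.
Degree 3: look for a simple real root z0 first, then factor out (1 - z/z0) and solve the remaining quadratic.
Testing z0 = 1.25: P(1.25) = 1 + (-0.56)(1.25) + (-1.112)(1.25)^2 + (0.736)(1.25)^3
  = 1 + (-0.7) + (-1.7375) + (1.4375) = 0.  So z_0 = 1.25 is a root, |z_0| = 1.25.
Divide out the factor (1 - 0.8 z) = (1 - z/z0) (since 1/z0 = 0.8):
  P(z) = (1 - 0.8 z)(1 + (0.24) z + (-0.92) z^2)
  [check: z-coef 0.24 - (0.8) = -0.56; z^2-coef -0.92 - (0.8)(0.24) = -1.112; z^3-coef -(0.8)(-0.92) = 0.736.]
Remaining roots from the quadratic factor 1 + (0.24) z + (-0.92) z^2:
  Set 1 + (0.24) z + (-0.92) z^2 = 0, i.e. a z^2 + b z + c = 0 with a = -0.92, b = 0.24, c = 1.
  Discriminant D = b^2 - 4ac = (0.24)^2 - 4*(-0.92)*1 = 0.0576 - (-3.68) = 3.7376.
  D >= 0, so the roots are real: z = (-b +/- sqrt(D)) / (2a) = (-0.24 +/- 1.933287) / (-1.84).
    z_1 = (-0.24 + 1.933287) / (-1.84) = -0.9203,   |z_1| = 0.9203.
    z_2 = (-0.24 - 1.933287) / (-1.84) = 1.1811,   |z_2| = 1.1811.
Moduli of all roots: 1.2500, 0.9203, 1.1811.
All moduli strictly greater than 1? No.
Verdict: Not invertible.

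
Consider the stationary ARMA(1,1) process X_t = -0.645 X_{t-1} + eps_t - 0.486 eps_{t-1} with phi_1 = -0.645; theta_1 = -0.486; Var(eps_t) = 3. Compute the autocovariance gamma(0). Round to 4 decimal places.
\gamma(0) = 9.5713

Multiply the model equation by X_{t-k} and take expectations. With theta_0 = psi_0 = 1 and psi_j the MA(infinity) weights, this gives
  gamma(k) - sum_i phi_i gamma(k-i) = c_k,
  c_k = sigma^2 * sum_{j=k..q} theta_j psi_{j-k}   (c_k = 0 for k > q),
using gamma(-m) = gamma(m).
psi-weights needed (psi_j = theta_j + sum_i phi_i psi_{j-i}):
  psi_1 = theta_1 + phi_1 = -0.486 + (-0.645) = -1.131
Right-hand sides:
  c_0 = sigma^2 (1 + theta_1 psi_1) = 3 * (1 + (-0.486)(-1.131)) = 3 * 1.549666 = 4.648998
  c_1 = sigma^2 theta_1 = 3 * (-0.486) = -1.458
  c_2 = 0
Equations for k = 0 and k = 1 (AR order 1):
  gamma(0) = phi_1 gamma(1) + c_0
  gamma(1) = phi_1 gamma(0) + c_1
Substituting the second into the first: gamma(0) (1 - phi_1^2) = c_0 + phi_1 c_1, so
  gamma(0) = (c_0 + phi_1 c_1) / (1 - phi_1^2) = (4.648998 + (-0.645)(-1.458)) / (1 - (-0.645)^2) = 5.589408 / 0.583975 = 9.571314.
Therefore gamma(0) = 9.5713 (to 4 decimal places).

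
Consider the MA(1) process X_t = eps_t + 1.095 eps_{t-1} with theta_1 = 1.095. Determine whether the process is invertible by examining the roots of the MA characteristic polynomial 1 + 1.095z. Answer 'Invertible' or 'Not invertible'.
\text{Not invertible}

The MA(q) characteristic polynomial is P(z) = 1 + 1.095z.
Invertibility requires all roots to lie outside the unit circle, i.e. |z| > 1 for every root.
This is linear in z: 1 + (1.095) z = 0  =>  z = -1/(1.095) = -0.913242,  |z| = 0.913242.
Moduli of all roots: 0.9132.
All moduli strictly greater than 1? No.
Verdict: Not invertible.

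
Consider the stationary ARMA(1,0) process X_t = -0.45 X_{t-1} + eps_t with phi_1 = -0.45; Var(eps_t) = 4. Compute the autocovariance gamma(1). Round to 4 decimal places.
\gamma(1) = -2.2571

Multiply the model equation by X_{t-k} and take expectations. With theta_0 = psi_0 = 1 and psi_j the MA(infinity) weights, this gives
  gamma(k) - sum_i phi_i gamma(k-i) = c_k,
  c_k = sigma^2 * sum_{j=k..q} theta_j psi_{j-k}   (c_k = 0 for k > q),
using gamma(-m) = gamma(m).
Pure AR (q = 0): c_0 = sigma^2 = 4, c_k = 0 for k >= 1.
Equations for k = 0 and k = 1 (AR order 1):
  gamma(0) = phi_1 gamma(1) + c_0
  gamma(1) = phi_1 gamma(0) + c_1
Substituting the second into the first: gamma(0) (1 - phi_1^2) = c_0 + phi_1 c_1, so
  gamma(0) = c_0 / (1 - phi_1^2) = 4 / (1 - (-0.45)^2) = 4 / 0.7975 = 5.015674.
  gamma(1) = phi_1 gamma(0) = (-0.45)(5.015674) = -2.257053.
Therefore gamma(1) = -2.2571 (to 4 decimal places).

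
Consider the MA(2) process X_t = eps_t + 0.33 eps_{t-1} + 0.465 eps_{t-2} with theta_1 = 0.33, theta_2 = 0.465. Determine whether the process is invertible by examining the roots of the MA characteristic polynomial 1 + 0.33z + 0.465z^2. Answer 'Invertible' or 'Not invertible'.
\text{Invertible}

The MA(q) characteristic polynomial is P(z) = 1 + 0.33z + 0.465z^2.
Invertibility requires all roots to lie outside the unit circle, i.e. |z| > 1 for every root.
Set 1 + (0.33) z + (0.465) z^2 = 0, i.e. a z^2 + b z + c = 0 with a = 0.465, b = 0.33, c = 1.
Discriminant D = b^2 - 4ac = (0.33)^2 - 4*(0.465)*1 = 0.1089 - (1.86) = -1.7511.
D < 0, so the roots are the complex-conjugate pair z = (-b +/- i sqrt(-D)) / (2a) = -0.3548 +/- 1.4229i.
For a conjugate pair |z|^2 = z * conj(z) = (product of roots) = c/a = 1/(0.465) = 2.150538, so |z| = sqrt(2.150538) = 1.4665 for both roots.
Moduli of all roots: 1.4665, 1.4665.
All moduli strictly greater than 1? Yes.
Verdict: Invertible.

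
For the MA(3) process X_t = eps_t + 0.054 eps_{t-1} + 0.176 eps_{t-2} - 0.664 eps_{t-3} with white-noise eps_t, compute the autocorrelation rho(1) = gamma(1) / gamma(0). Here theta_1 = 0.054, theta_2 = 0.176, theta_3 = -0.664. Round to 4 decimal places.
\rho(1) = -0.0362

For an MA(q) process with theta_0 = 1, the autocovariance is
  gamma(k) = sigma^2 * sum_{i=0..q-k} theta_i * theta_{i+k},
and rho(k) = gamma(k) / gamma(0). Sigma^2 cancels.
  numerator   = (1)*(0.054) + (0.054)*(0.176) + (0.176)*(-0.664) = -0.05336.
  denominator = (1)^2 + (0.054)^2 + (0.176)^2 + (-0.664)^2 = 1.474788.
  rho(1) = -0.05336 / 1.474788 = -0.0362.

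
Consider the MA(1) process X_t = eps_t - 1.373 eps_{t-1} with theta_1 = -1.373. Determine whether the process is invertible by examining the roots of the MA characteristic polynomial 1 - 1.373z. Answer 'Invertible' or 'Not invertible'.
\text{Not invertible}

The MA(q) characteristic polynomial is P(z) = 1 - 1.373z.
Invertibility requires all roots to lie outside the unit circle, i.e. |z| > 1 for every root.
This is linear in z: 1 + (-1.373) z = 0  =>  z = -1/(-1.373) = 0.728332,  |z| = 0.728332.
Moduli of all roots: 0.7283.
All moduli strictly greater than 1? No.
Verdict: Not invertible.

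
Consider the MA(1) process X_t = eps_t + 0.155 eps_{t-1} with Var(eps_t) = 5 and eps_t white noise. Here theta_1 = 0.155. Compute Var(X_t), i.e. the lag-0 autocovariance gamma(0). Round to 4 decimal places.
\gamma(0) = 5.1201

For an MA(q) process X_t = eps_t + sum_i theta_i eps_{t-i} with
Var(eps_t) = sigma^2, the variance is
  gamma(0) = sigma^2 * (1 + sum_i theta_i^2).
  sum_i theta_i^2 = (0.155)^2 = 0.024025.
  gamma(0) = 5 * (1 + 0.024025) = 5 * 1.024025 = 5.120125, which rounds to 5.1201.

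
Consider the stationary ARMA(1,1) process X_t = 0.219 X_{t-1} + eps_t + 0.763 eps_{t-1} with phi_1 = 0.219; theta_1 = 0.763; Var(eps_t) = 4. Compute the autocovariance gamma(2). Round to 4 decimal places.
\gamma(2) = 1.0546

Multiply the model equation by X_{t-k} and take expectations. With theta_0 = psi_0 = 1 and psi_j the MA(infinity) weights, this gives
  gamma(k) - sum_i phi_i gamma(k-i) = c_k,
  c_k = sigma^2 * sum_{j=k..q} theta_j psi_{j-k}   (c_k = 0 for k > q),
using gamma(-m) = gamma(m).
psi-weights needed (psi_j = theta_j + sum_i phi_i psi_{j-i}):
  psi_1 = theta_1 + phi_1 = 0.763 + (0.219) = 0.982
Right-hand sides:
  c_0 = sigma^2 (1 + theta_1 psi_1) = 4 * (1 + (0.763)(0.982)) = 4 * 1.749266 = 6.997064
  c_1 = sigma^2 theta_1 = 4 * (0.763) = 3.052
  c_2 = 0
Equations for k = 0 and k = 1 (AR order 1):
  gamma(0) = phi_1 gamma(1) + c_0
  gamma(1) = phi_1 gamma(0) + c_1
Substituting the second into the first: gamma(0) (1 - phi_1^2) = c_0 + phi_1 c_1, so
  gamma(0) = (c_0 + phi_1 c_1) / (1 - phi_1^2) = (6.997064 + (0.219)(3.052)) / (1 - (0.219)^2) = 7.665452 / 0.952039 = 8.051616.
  gamma(1) = phi_1 gamma(0) + c_1 = (0.219)(8.051616) + (3.052) = 4.815304.
For k = 2 (> q): gamma(2) = phi_1 gamma(1) = (0.219)(4.815304) = 1.054552.
Therefore gamma(2) = 1.0546 (to 4 decimal places).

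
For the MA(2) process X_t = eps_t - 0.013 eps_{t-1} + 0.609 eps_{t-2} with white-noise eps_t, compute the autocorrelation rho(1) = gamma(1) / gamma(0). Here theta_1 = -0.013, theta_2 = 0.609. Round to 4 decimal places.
\rho(1) = -0.0153

For an MA(q) process with theta_0 = 1, the autocovariance is
  gamma(k) = sigma^2 * sum_{i=0..q-k} theta_i * theta_{i+k},
and rho(k) = gamma(k) / gamma(0). Sigma^2 cancels.
  numerator   = (1)*(-0.013) + (-0.013)*(0.609) = -0.020917.
  denominator = (1)^2 + (-0.013)^2 + (0.609)^2 = 1.37105.
  rho(1) = -0.020917 / 1.37105 = -0.0153.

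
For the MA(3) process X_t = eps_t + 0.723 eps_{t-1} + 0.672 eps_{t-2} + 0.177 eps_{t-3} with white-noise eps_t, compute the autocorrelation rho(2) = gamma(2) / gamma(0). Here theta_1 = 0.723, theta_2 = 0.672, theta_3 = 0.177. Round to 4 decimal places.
\rho(2) = 0.3989

For an MA(q) process with theta_0 = 1, the autocovariance is
  gamma(k) = sigma^2 * sum_{i=0..q-k} theta_i * theta_{i+k},
and rho(k) = gamma(k) / gamma(0). Sigma^2 cancels.
  numerator   = (1)*(0.672) + (0.723)*(0.177) = 0.799971.
  denominator = (1)^2 + (0.723)^2 + (0.672)^2 + (0.177)^2 = 2.005642.
  rho(2) = 0.799971 / 2.005642 = 0.3989.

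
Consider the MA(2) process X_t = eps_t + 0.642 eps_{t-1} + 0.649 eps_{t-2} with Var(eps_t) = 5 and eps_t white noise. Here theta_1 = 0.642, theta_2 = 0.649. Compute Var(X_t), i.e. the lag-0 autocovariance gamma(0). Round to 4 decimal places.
\gamma(0) = 9.1668

For an MA(q) process X_t = eps_t + sum_i theta_i eps_{t-i} with
Var(eps_t) = sigma^2, the variance is
  gamma(0) = sigma^2 * (1 + sum_i theta_i^2).
  sum_i theta_i^2 = (0.642)^2 + (0.649)^2 = 0.412164 + 0.421201 = 0.833365.
  gamma(0) = 5 * (1 + 0.833365) = 5 * 1.833365 = 9.166825, which rounds to 9.1668.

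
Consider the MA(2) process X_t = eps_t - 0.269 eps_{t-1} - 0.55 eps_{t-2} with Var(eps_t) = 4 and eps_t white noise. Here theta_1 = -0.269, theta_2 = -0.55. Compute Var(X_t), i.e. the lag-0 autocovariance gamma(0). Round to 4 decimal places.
\gamma(0) = 5.4994

For an MA(q) process X_t = eps_t + sum_i theta_i eps_{t-i} with
Var(eps_t) = sigma^2, the variance is
  gamma(0) = sigma^2 * (1 + sum_i theta_i^2).
  sum_i theta_i^2 = (-0.269)^2 + (-0.55)^2 = 0.072361 + 0.3025 = 0.374861.
  gamma(0) = 4 * (1 + 0.374861) = 4 * 1.374861 = 5.499444, which rounds to 5.4994.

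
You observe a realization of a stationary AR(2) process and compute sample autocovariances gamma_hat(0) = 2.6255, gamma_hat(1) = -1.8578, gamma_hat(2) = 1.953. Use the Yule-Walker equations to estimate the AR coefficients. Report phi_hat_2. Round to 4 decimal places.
\hat\phi_{2} = 0.4870

The Yule-Walker equations for an AR(p) process read, in matrix form,
  Gamma_p phi = r_p,   with   (Gamma_p)_{ij} = gamma(|i - j|),
                       (r_p)_i = gamma(i),   i,j = 1..p.
Substitute the sample gammas (Toeplitz matrix and right-hand side of size 2):
  Gamma_p = [[2.6255, -1.8578], [-1.8578, 2.6255]]
  r_p     = [-1.8578, 1.953]
Written out:
  2.6255 phi_1 - 1.8578 phi_2 = -1.8578
  -1.8578 phi_1 + 2.6255 phi_2 = 1.953
Solve by Cramer's rule:
  det = gamma(0)^2 - gamma(1)^2 = (2.6255)^2 - (-1.8578)^2 = 6.89325025 - 3.45142084 = 3.44182941
  phi_hat_1 = [gamma(1) gamma(0) - gamma(1) gamma(2)] / det = [(-1.8578)(2.6255) - (-1.8578)(1.953)] / 3.44182941 = -1.2493705 / 3.44182941 = -0.363
  phi_hat_2 = [gamma(0) gamma(2) - gamma(1)^2] / det = [(2.6255)(1.953) - (-1.8578)^2] / 3.44182941 = 1.67618066 / 3.44182941 = 0.487
So phi_hat = [-0.3630, 0.4870].
Therefore phi_hat_2 = 0.4870.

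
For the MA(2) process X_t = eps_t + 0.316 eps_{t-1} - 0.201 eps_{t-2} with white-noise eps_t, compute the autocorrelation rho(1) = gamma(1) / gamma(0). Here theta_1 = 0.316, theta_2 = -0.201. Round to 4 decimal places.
\rho(1) = 0.2214

For an MA(q) process with theta_0 = 1, the autocovariance is
  gamma(k) = sigma^2 * sum_{i=0..q-k} theta_i * theta_{i+k},
and rho(k) = gamma(k) / gamma(0). Sigma^2 cancels.
  numerator   = (1)*(0.316) + (0.316)*(-0.201) = 0.252484.
  denominator = (1)^2 + (0.316)^2 + (-0.201)^2 = 1.140257.
  rho(1) = 0.252484 / 1.140257 = 0.2214.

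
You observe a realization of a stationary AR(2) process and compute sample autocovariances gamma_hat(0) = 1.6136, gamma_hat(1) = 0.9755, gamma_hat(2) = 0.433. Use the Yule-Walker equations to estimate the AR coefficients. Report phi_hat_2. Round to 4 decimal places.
\hat\phi_{2} = -0.1531

The Yule-Walker equations for an AR(p) process read, in matrix form,
  Gamma_p phi = r_p,   with   (Gamma_p)_{ij} = gamma(|i - j|),
                       (r_p)_i = gamma(i),   i,j = 1..p.
Substitute the sample gammas (Toeplitz matrix and right-hand side of size 2):
  Gamma_p = [[1.6136, 0.9755], [0.9755, 1.6136]]
  r_p     = [0.9755, 0.433]
Written out:
  1.6136 phi_1 + 0.9755 phi_2 = 0.9755
  0.9755 phi_1 + 1.6136 phi_2 = 0.433
Solve by Cramer's rule:
  det = gamma(0)^2 - gamma(1)^2 = (1.6136)^2 - (0.9755)^2 = 2.60370496 - 0.95160025 = 1.65210471
  phi_hat_1 = [gamma(1) gamma(0) - gamma(1) gamma(2)] / det = [(0.9755)(1.6136) - (0.9755)(0.433)] / 1.65210471 = 1.1516753 / 1.65210471 = 0.6971
  phi_hat_2 = [gamma(0) gamma(2) - gamma(1)^2] / det = [(1.6136)(0.433) - (0.9755)^2] / 1.65210471 = -0.25291145 / 1.65210471 = -0.1531
So phi_hat = [0.6971, -0.1531].
Therefore phi_hat_2 = -0.1531.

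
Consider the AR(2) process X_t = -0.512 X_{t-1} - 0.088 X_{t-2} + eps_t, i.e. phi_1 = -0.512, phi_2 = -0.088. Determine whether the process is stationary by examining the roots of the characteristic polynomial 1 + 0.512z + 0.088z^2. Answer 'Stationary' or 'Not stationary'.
\text{Stationary}

The AR(p) characteristic polynomial is P(z) = 1 + 0.512z + 0.088z^2.
Stationarity requires all roots to lie outside the unit circle, i.e. |z| > 1 for every root.
Set 1 + (0.512) z + (0.088) z^2 = 0, i.e. a z^2 + b z + c = 0 with a = 0.088, b = 0.512, c = 1.
Discriminant D = b^2 - 4ac = (0.512)^2 - 4*(0.088)*1 = 0.262144 - (0.352) = -0.089856.
D < 0, so the roots are the complex-conjugate pair z = (-b +/- i sqrt(-D)) / (2a) = -2.9091 +/- 1.7032i.
For a conjugate pair |z|^2 = z * conj(z) = (product of roots) = c/a = 1/(0.088) = 11.363636, so |z| = sqrt(11.363636) = 3.371 for both roots.
Moduli of all roots: 3.3710, 3.3710.
All moduli strictly greater than 1? Yes.
Verdict: Stationary.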